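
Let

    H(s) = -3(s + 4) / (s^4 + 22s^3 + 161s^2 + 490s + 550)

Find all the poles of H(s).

The poles are the roots of the denominator s^4 + 22s^3 + 161s^2 + 490s + 550 = 0.
Trying s = -11: the polynomial evaluates to 0, so (s + 11) is a factor.
Dividing out leaves s^3 + 11s^2 + 40s + 50 = 0.
This factors further as (s^2 + 6s + 10)(s + 5) = 0.

s = -3 + j, -3 - j, -11, -5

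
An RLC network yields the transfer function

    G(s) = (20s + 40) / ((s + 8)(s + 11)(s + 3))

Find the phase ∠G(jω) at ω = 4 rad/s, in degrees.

At s = j4: numerator = 40 + j80, denominator = -88 + j516.
∠G = ∠num − ∠den = 63.435° − (99.678°) = -36.24°.

∠G(j4) ≈ -36.24°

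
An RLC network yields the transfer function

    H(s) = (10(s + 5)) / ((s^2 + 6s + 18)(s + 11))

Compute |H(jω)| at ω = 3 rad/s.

Substitute s = j3: numerator = 50 + j30, denominator = 45 + j225.
|H(j3)| = |50 + j30| / |45 + j225| = 58.310 / 229.46 ≈ 0.2541.

|H(j3)| ≈ 0.2541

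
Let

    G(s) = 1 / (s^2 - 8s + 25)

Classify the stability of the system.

The denominator s^2 - 8s + 25 factors as (s^2 - 8s + 25), giving poles at s = 4 + 3j, 4 - 3j.
Since the pole(s) at s = 4 + 3j, 4 - 3j lie in the right half-plane, the system is unstable.

unstable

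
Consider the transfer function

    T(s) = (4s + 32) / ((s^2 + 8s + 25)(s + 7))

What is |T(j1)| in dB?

|T(j1)|_dB ≈ -14.9 dB

Substitute s = j1: numerator = 32 + j4, denominator = 160 + j80.
|T(j1)| = |32 + j4| / |160 + j80| = 32.249 / 178.89 ≈ 0.1803.
In decibels: 20·log₁₀(0.1803) ≈ -14.9 dB.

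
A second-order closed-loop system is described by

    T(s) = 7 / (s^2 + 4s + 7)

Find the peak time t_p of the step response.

Comparing s^2 + 4s + 7 to s^2 + 2ζωₙs + ωₙ²: ωₙ = √7 ≈ 2.646 rad/s and ζ = 4/(2·√7) ≈ 0.7559.
ζωₙ = 4/2 = 2, so ω_d = ωₙ√(1−ζ²) = √(ωₙ² − (ζωₙ)²) = √(7 − 2²) = √3 ≈ 1.732 rad/s.
t_p = π/ω_d = π/1.732 ≈ 1.814 s.

t_p ≈ 1.814 s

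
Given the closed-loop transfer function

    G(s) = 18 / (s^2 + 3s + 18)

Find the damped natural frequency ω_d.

ω_d ≈ 3.969 rad/s

Comparing s^2 + 3s + 18 to s^2 + 2ζωₙs + ωₙ²: ωₙ = √18 ≈ 4.243 rad/s and ζ = 3/(2·√18) ≈ 0.3536.
ζωₙ = 3/2 = 1.5, so ω_d = ωₙ√(1−ζ²) = √(ωₙ² − (ζωₙ)²) = √(18 − 1.5²) = √15.75 ≈ 3.969 rad/s.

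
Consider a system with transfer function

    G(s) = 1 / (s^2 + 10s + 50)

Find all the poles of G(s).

s = -5 + 5j, -5 - 5j

The poles are the roots of the denominator s^2 + 10s + 50 = 0.
Using the quadratic formula: s = (-10 ± √(-100))/2 = -5 ± 5j.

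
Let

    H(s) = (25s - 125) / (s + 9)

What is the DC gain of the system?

Set s = 0: H(0) = (-125) / (9) = -125/9.

H(0) = -125/9 ≈ -13.89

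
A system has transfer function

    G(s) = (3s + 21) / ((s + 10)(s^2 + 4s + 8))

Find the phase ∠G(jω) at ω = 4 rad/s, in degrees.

∠G(j4) ≈ -108.6°

At s = j4: numerator = 21 + j12, denominator = -144 + j128.
∠G = ∠num − ∠den = 29.745° − (138.37°) = -108.6°.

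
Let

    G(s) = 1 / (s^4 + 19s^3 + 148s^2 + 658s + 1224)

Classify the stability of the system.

The denominator s^4 + 19s^3 + 148s^2 + 658s + 1224 factors as (s^2 + 6s + 34)(s + 9)(s + 4), giving poles at s = -3 ± 5j, -9, -4.
Since all poles lie strictly in the left half-plane, the system is stable.

stable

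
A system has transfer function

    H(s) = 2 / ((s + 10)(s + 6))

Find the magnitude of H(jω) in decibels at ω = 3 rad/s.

Substitute s = j3: numerator = 2, denominator = 51 + j48.
|H(j3)| = |2| / |51 + j48| = 2 / 70.036 ≈ 0.02856.
In decibels: 20·log₁₀(0.02856) ≈ -30.9 dB.

|H(j3)|_dB ≈ -30.9 dB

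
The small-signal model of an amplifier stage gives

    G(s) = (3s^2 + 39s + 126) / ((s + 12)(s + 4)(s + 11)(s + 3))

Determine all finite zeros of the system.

s = -7, -6

Set the numerator to zero: 3s^2 + 39s + 126 = 0, i.e. 3·(s^2 + 13s + 42) = 0.
Factoring: (s + 7)(s + 6) = 0.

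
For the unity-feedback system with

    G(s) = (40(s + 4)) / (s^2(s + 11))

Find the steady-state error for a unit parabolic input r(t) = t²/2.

G(s) has 2 poles at the origin.
This is a Type 2 system. Ka = lim_{s→0} s^2·G(s) = 160/11.
e_ss = 1/Ka = 1/(160/11) = 11/160 ≈ 0.06875.

e_ss = 0.06875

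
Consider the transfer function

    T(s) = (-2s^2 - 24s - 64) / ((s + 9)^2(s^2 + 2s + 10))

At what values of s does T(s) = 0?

Set the numerator to zero: -2s^2 - 24s - 64 = 0, i.e. -2·(s^2 + 12s + 32) = 0.
Factoring: (s + 8)(s + 4) = 0.

s = -8, -4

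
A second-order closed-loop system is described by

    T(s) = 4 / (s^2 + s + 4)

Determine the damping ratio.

Compare the denominator to the standard form s^2 + 2ζωₙs + ωₙ².
ωₙ² = 4, so ωₙ = 2 rad/s.
2ζωₙ = 1, so ζ = 1/(2·2) = 0.25.

ζ = 0.25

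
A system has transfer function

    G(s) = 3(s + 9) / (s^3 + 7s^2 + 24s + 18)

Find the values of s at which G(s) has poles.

The poles are the roots of the denominator s^3 + 7s^2 + 24s + 18 = 0.
Trying s = -1: the polynomial evaluates to 0, so (s + 1) is a factor.
Dividing out leaves s^2 + 6s + 18 = 0.
The quadratic formula then gives s = -3 ± 3j.

s = -3 + 3j, -3 - 3j, -1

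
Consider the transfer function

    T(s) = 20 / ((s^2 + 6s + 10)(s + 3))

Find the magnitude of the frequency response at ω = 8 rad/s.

Substitute s = j8: numerator = 20, denominator = -546 - j288.
|T(j8)| = |20| / |-546 - j288| = 20 / 617.30 ≈ 0.03240.

|T(j8)| ≈ 0.03240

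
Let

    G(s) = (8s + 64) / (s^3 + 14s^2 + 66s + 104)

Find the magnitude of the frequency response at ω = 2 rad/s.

Substitute s = j2: numerator = 64 + j16, denominator = 48 + j124.
|G(j2)| = |64 + j16| / |48 + j124| = 65.970 / 132.97 ≈ 0.4961.

|G(j2)| ≈ 0.4961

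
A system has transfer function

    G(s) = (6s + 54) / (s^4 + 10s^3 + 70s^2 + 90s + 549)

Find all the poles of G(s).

s = 3j, -3j, -5 + 6j, -5 - 6j

The poles are the roots of the denominator s^4 + 10s^3 + 70s^2 + 90s + 549 = 0.
No real roots exist; factor into two real quadratics: (s^2 + 9)(s^2 + 10s + 61) = 0.
Each quadratic gives a conjugate pair via the quadratic formula.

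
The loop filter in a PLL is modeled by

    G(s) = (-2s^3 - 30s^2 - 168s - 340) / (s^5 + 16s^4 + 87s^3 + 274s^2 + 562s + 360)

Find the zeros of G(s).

Set the numerator to zero: -2s^3 - 30s^2 - 168s - 340 = 0, i.e. -2·(s^3 + 15s^2 + 84s + 170) = 0.
Factoring: (s + 5)(s^2 + 10s + 34) = 0.

s = -5, -5 ± 3j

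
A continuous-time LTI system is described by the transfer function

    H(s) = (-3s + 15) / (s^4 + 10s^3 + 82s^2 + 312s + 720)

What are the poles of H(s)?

s = -2 ± 6j, -3 ± 3j

The poles are the roots of the denominator s^4 + 10s^3 + 82s^2 + 312s + 720 = 0.
No real roots exist; factor into two real quadratics: (s^2 + 4s + 40)(s^2 + 6s + 18) = 0.
Each quadratic gives a conjugate pair via the quadratic formula.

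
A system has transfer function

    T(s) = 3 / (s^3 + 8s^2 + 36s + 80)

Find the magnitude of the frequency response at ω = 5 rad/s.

Substitute s = j5: numerator = 3, denominator = -120 + j55.
|T(j5)| = |3| / |-120 + j55| = 3 / 132.00 ≈ 0.02273.

|T(j5)| ≈ 0.02273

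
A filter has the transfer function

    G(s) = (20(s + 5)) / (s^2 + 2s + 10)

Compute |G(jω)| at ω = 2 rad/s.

|G(j2)| ≈ 14.94

Substitute s = j2: numerator = 100 + j40, denominator = 6 + j4.
|G(j2)| = |100 + j40| / |6 + j4| = 107.70 / 7.2111 ≈ 14.94.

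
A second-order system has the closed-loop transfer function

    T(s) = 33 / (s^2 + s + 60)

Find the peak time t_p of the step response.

Comparing s^2 + s + 60 to s^2 + 2ζωₙs + ωₙ²: ωₙ = √60 ≈ 7.746 rad/s and ζ = 1/(2·√60) ≈ 0.06455.
ζωₙ = 1/2 = 0.5, so ω_d = ωₙ√(1−ζ²) = √(ωₙ² − (ζωₙ)²) = √(60 − 0.5²) = √59.75 ≈ 7.730 rad/s.
t_p = π/ω_d = π/7.730 ≈ 0.4064 s.

t_p ≈ 0.4064 s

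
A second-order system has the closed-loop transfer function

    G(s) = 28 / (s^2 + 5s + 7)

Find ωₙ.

Compare the denominator to the standard form s^2 + 2ζωₙs + ωₙ².
ωₙ² = 7, so ωₙ = √7 ≈ 2.646 rad/s.

ωₙ ≈ 2.646 rad/s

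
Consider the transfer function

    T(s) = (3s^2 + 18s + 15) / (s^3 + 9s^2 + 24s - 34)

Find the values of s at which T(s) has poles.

The poles are the roots of the denominator s^3 + 9s^2 + 24s - 34 = 0.
Trying s = 1: the polynomial evaluates to 0, so (s - 1) is a factor.
Dividing out leaves s^2 + 10s + 34 = 0.
The quadratic formula then gives s = -5 ± 3j.

s = -5 + 3j, -5 - 3j, 1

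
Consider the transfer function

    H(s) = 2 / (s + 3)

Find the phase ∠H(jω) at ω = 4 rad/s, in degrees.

∠H(j4) ≈ -53.13°

At s = j4: numerator = 2, denominator = 3 + j4.
∠H = ∠num − ∠den = 0° − (53.130°) = -53.13°.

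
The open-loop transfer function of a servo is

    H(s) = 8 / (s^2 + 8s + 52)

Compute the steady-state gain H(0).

H(0) = 2/13 ≈ 0.1538

Set s = 0: H(0) = (8) / (52) = 2/13.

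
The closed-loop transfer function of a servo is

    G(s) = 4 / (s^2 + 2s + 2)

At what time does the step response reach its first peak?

Comparing s^2 + 2s + 2 to s^2 + 2ζωₙs + ωₙ²: ωₙ = √2 ≈ 1.414 rad/s and ζ = 2/(2·√2) ≈ 0.7071.
ζωₙ = 2/2 = 1, so ω_d = ωₙ√(1−ζ²) = √(ωₙ² − (ζωₙ)²) = √(2 − 1²) = √1 = 1 rad/s.
t_p = π/ω_d = π/1 ≈ 3.142 s.

t_p ≈ 3.142 s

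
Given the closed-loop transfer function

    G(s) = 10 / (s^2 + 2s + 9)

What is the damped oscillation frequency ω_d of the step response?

ω_d ≈ 2.828 rad/s

Comparing s^2 + 2s + 9 to s^2 + 2ζωₙs + ωₙ²: ωₙ = 3 rad/s and ζ = 2/(2·3) ≈ 0.3333.
ζωₙ = 2/2 = 1, so ω_d = ωₙ√(1−ζ²) = √(ωₙ² − (ζωₙ)²) = √(9 − 1²) = √8 ≈ 2.828 rad/s.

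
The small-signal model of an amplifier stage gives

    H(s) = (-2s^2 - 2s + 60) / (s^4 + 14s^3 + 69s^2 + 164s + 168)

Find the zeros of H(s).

Set the numerator to zero: -2s^2 - 2s + 60 = 0, i.e. -2·(s^2 + s - 30) = 0.
Factoring: (s - 5)(s + 6) = 0.

s = 5, -6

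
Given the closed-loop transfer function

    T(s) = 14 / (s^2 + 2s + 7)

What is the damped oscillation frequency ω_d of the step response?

Comparing s^2 + 2s + 7 to s^2 + 2ζωₙs + ωₙ²: ωₙ = √7 ≈ 2.646 rad/s and ζ = 2/(2·√7) ≈ 0.3780.
ζωₙ = 2/2 = 1, so ω_d = ωₙ√(1−ζ²) = √(ωₙ² − (ζωₙ)²) = √(7 − 1²) = √6 ≈ 2.449 rad/s.

ω_d ≈ 2.449 rad/s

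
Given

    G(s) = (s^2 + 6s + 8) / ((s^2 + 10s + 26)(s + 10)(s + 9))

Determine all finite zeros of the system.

s = -2, -4

Set the numerator to zero: s^2 + 6s + 8 = 0.
Factoring: (s + 2)(s + 4) = 0.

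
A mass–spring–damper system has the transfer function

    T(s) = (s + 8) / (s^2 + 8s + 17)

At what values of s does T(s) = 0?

s = -8

Set the numerator to zero: s + 8 = 0.
So s = -8.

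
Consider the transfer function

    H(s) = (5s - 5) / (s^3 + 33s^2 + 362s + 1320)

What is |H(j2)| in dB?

|H(j2)|_dB ≈ -41.9 dB

Substitute s = j2: numerator = -5 + j10, denominator = 1188 + j716.
|H(j2)| = |-5 + j10| / |1188 + j716| = 11.180 / 1387.1 ≈ 0.008060.
In decibels: 20·log₁₀(0.008060) ≈ -41.9 dB.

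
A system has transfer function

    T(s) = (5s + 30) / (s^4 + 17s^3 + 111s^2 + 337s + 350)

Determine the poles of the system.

s = -4 + 3j, -4 - 3j, -2, -7

The poles are the roots of the denominator s^4 + 17s^3 + 111s^2 + 337s + 350 = 0.
Trying s = -2: the polynomial evaluates to 0, so (s + 2) is a factor.
Dividing out leaves s^3 + 15s^2 + 81s + 175 = 0.
This factors further as (s^2 + 8s + 25)(s + 7) = 0.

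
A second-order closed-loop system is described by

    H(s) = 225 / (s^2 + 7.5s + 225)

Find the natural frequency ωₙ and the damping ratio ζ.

ωₙ = 15 rad/s, ζ = 0.25

Compare the denominator to the standard form s^2 + 2ζωₙs + ωₙ².
ωₙ² = 225, so ωₙ = 15 rad/s.
2ζωₙ = 7.5, so ζ = 7.5/(2·15) = 0.25.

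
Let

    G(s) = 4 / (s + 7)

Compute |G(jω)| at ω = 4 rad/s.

Substitute s = j4: numerator = 4, denominator = 7 + j4.
|G(j4)| = |4| / |7 + j4| = 4 / 8.0623 ≈ 0.4961.

|G(j4)| ≈ 0.4961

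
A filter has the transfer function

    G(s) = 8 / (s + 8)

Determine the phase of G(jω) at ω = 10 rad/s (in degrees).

∠G(j10) ≈ -51.34°

At s = j10: numerator = 8, denominator = 8 + j10.
∠G = ∠num − ∠den = 0° − (51.340°) = -51.34°.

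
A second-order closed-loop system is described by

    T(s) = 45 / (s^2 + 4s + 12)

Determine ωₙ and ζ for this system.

ωₙ ≈ 3.464 rad/s, ζ ≈ 0.5774

Compare the denominator to the standard form s^2 + 2ζωₙs + ωₙ².
ωₙ² = 12, so ωₙ = √12 ≈ 3.464 rad/s.
2ζωₙ = 4, so ζ = 4/(2·√12) ≈ 0.5774.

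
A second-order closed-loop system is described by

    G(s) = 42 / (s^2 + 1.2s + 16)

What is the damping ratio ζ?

Compare the denominator to the standard form s^2 + 2ζωₙs + ωₙ².
ωₙ² = 16, so ωₙ = 4 rad/s.
2ζωₙ = 1.2, so ζ = 1.2/(2·4) = 0.15.

ζ = 0.15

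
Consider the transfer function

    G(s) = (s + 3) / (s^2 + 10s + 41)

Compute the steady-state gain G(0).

G(0) = 3/41 ≈ 0.07317

Set s = 0: G(0) = (3) / (41) = 3/41.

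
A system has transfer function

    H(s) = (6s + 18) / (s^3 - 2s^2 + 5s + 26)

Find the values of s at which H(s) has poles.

The poles are the roots of the denominator s^3 - 2s^2 + 5s + 26 = 0.
Trying s = -2: the polynomial evaluates to 0, so (s + 2) is a factor.
Dividing out leaves s^2 - 4s + 13 = 0.
The quadratic formula then gives s = 2 ± 3j.

s = 2 + 3j, 2 - 3j, -2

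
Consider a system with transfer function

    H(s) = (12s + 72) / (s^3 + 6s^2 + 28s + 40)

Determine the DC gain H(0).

H(0) = 9/5 ≈ 1.800

Set s = 0: H(0) = (72) / (40) = 9/5.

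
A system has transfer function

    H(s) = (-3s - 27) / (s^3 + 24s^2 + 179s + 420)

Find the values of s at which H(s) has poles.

The poles are the roots of the denominator s^3 + 24s^2 + 179s + 420 = 0.
Trying s = -12: the polynomial evaluates to 0, so (s + 12) is a factor.
Dividing out leaves s^2 + 12s + 35 = 0.
Factoring the quadratic: (s + 7)(s + 5) = 0.

s = -12, -7, -5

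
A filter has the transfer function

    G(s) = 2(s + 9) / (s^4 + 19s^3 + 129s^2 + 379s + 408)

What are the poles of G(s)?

The poles are the roots of the denominator s^4 + 19s^3 + 129s^2 + 379s + 408 = 0.
Trying s = -3: the polynomial evaluates to 0, so (s + 3) is a factor.
Dividing out leaves s^3 + 16s^2 + 81s + 136 = 0.
This factors further as (s^2 + 8s + 17)(s + 8) = 0.

s = -4 + j, -4 - j, -3, -8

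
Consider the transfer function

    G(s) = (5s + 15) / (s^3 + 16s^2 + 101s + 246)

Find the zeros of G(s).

s = -3

Set the numerator to zero: 5s + 15 = 0, i.e. 5·(s + 3) = 0.
So s = -3.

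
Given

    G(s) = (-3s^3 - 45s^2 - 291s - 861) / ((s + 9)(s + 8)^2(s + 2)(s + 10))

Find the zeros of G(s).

s = -4 ± 5j, -7

Set the numerator to zero: -3s^3 - 45s^2 - 291s - 861 = 0, i.e. -3·(s^3 + 15s^2 + 97s + 287) = 0.
Factoring: (s^2 + 8s + 41)(s + 7) = 0.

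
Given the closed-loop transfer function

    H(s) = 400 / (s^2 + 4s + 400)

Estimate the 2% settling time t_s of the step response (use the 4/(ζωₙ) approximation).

Comparing s^2 + 4s + 400 to s^2 + 2ζωₙs + ωₙ²: ωₙ = 20 rad/s and ζ = 4/(2·20) = 0.1.
ζωₙ = 4/2 = 2, so t_s ≈ 4/(ζωₙ) = 4/2 = 2 s.

t_s ≈ 2 s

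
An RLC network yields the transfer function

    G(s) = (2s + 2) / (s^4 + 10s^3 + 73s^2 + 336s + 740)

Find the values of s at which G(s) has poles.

The poles are the roots of the denominator s^4 + 10s^3 + 73s^2 + 336s + 740 = 0.
No real roots exist; factor into two real quadratics: (s^2 + 2s + 37)(s^2 + 8s + 20) = 0.
Each quadratic gives a conjugate pair via the quadratic formula.

s = -1 + 6j, -1 - 6j, -4 + 2j, -4 - 2j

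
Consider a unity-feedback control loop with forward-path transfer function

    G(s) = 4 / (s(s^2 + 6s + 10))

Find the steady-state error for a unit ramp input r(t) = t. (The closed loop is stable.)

G(s) has one pole at the origin.
This is a Type 1 system. Kv = lim_{s→0} s·G(s) = 4/10 = 2/5.
e_ss = 1/Kv = 1/(2/5) = 5/2 ≈ 2.500.

e_ss = 2.500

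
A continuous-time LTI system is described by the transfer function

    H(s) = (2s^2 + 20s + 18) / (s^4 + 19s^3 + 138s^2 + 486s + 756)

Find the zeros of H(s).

Set the numerator to zero: 2s^2 + 20s + 18 = 0, i.e. 2·(s^2 + 10s + 9) = 0.
Factoring: (s + 9)(s + 1) = 0.

s = -9, -1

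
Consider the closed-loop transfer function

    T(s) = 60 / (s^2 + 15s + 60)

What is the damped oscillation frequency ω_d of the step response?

Comparing s^2 + 15s + 60 to s^2 + 2ζωₙs + ωₙ²: ωₙ = √60 ≈ 7.746 rad/s and ζ = 15/(2·√60) ≈ 0.9682.
ζωₙ = 15/2 = 7.5, so ω_d = ωₙ√(1−ζ²) = √(ωₙ² − (ζωₙ)²) = √(60 − 7.5²) = √3.75 ≈ 1.936 rad/s.

ω_d ≈ 1.936 rad/s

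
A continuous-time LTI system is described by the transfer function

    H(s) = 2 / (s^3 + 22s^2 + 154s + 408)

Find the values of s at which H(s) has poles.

The poles are the roots of the denominator s^3 + 22s^2 + 154s + 408 = 0.
Trying s = -12: the polynomial evaluates to 0, so (s + 12) is a factor.
Dividing out leaves s^2 + 10s + 34 = 0.
The quadratic formula then gives s = -5 ± 3j.

s = -5 + 3j, -5 - 3j, -12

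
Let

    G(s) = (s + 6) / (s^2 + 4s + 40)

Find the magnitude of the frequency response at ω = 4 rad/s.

|G(j4)| = 0.2500

Substitute s = j4: numerator = 6 + j4, denominator = 24 + j16.
|G(j4)| = |6 + j4| / |24 + j16| = 7.2111 / 28.844 = 0.2500.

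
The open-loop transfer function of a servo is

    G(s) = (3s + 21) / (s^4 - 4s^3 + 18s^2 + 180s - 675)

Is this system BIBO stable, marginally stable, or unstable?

unstable

The denominator s^4 - 4s^3 + 18s^2 + 180s - 675 factors as (s - 3)(s + 5)(s^2 - 6s + 45), giving poles at s = 3, -5, 3 ± 6j.
Since the pole(s) at s = 3, 3 ± 6j lie in the right half-plane, the system is unstable.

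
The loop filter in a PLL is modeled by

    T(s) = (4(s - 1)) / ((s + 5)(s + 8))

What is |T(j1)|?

Substitute s = j1: numerator = -4 + j4, denominator = 39 + j13.
|T(j1)| = |-4 + j4| / |39 + j13| = 5.6569 / 41.110 ≈ 0.1376.

|T(j1)| ≈ 0.1376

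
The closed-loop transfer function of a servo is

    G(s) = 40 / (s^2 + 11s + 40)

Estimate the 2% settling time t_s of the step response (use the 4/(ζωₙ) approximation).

t_s ≈ 0.7273 s

Comparing s^2 + 11s + 40 to s^2 + 2ζωₙs + ωₙ²: ωₙ = √40 ≈ 6.325 rad/s and ζ = 11/(2·√40) ≈ 0.8696.
ζωₙ = 11/2 = 5.5, so t_s ≈ 4/(ζωₙ) = 4/5.5 ≈ 0.7273 s.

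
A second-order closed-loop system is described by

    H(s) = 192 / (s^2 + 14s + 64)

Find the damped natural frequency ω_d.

Comparing s^2 + 14s + 64 to s^2 + 2ζωₙs + ωₙ²: ωₙ = 8 rad/s and ζ = 14/(2·8) = 0.875.
ζωₙ = 14/2 = 7, so ω_d = ωₙ√(1−ζ²) = √(ωₙ² − (ζωₙ)²) = √(64 − 7²) = √15 ≈ 3.873 rad/s.

ω_d ≈ 3.873 rad/s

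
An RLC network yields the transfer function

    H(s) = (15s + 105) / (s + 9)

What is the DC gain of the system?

Set s = 0: H(0) = (105) / (9) = 35/3.

H(0) = 35/3 ≈ 11.67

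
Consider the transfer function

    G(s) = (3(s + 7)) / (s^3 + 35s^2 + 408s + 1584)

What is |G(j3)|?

|G(j3)| ≈ 0.01310

Substitute s = j3: numerator = 21 + j9, denominator = 1269 + j1197.
|G(j3)| = |21 + j9| / |1269 + j1197| = 22.847 / 1744.5 ≈ 0.01310.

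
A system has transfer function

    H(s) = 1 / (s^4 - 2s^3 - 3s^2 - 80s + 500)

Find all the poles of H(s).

The poles are the roots of the denominator s^4 - 2s^3 - 3s^2 - 80s + 500 = 0.
No real roots exist; factor into two real quadratics: (s^2 - 8s + 20)(s^2 + 6s + 25) = 0.
Each quadratic gives a conjugate pair via the quadratic formula.

s = 4 + 2j, 4 - 2j, -3 + 4j, -3 - 4j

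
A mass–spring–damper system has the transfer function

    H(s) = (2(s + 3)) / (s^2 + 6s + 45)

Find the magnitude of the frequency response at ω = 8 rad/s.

|H(j8)| ≈ 0.3310

Substitute s = j8: numerator = 6 + j16, denominator = -19 + j48.
|H(j8)| = |6 + j16| / |-19 + j48| = 17.088 / 51.624 ≈ 0.3310.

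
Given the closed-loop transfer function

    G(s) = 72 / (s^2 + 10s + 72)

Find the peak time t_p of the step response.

Comparing s^2 + 10s + 72 to s^2 + 2ζωₙs + ωₙ²: ωₙ = √72 ≈ 8.485 rad/s and ζ = 10/(2·√72) ≈ 0.5893.
ζωₙ = 10/2 = 5, so ω_d = ωₙ√(1−ζ²) = √(ωₙ² − (ζωₙ)²) = √(72 − 5²) = √47 ≈ 6.856 rad/s.
t_p = π/ω_d = π/6.856 ≈ 0.4582 s.

t_p ≈ 0.4582 s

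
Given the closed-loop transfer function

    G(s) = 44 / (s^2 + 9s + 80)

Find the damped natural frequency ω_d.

ω_d ≈ 7.730 rad/s

Comparing s^2 + 9s + 80 to s^2 + 2ζωₙs + ωₙ²: ωₙ = √80 ≈ 8.944 rad/s and ζ = 9/(2·√80) ≈ 0.5031.
ζωₙ = 9/2 = 4.5, so ω_d = ωₙ√(1−ζ²) = √(ωₙ² − (ζωₙ)²) = √(80 − 4.5²) = √59.75 ≈ 7.730 rad/s.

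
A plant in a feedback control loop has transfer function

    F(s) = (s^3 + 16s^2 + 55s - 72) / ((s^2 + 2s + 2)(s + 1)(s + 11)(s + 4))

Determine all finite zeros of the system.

Set the numerator to zero: s^3 + 16s^2 + 55s - 72 = 0.
Factoring: (s - 1)(s + 9)(s + 8) = 0.

s = 1, -9, -8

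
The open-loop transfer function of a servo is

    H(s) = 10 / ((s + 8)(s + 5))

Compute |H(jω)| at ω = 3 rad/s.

|H(j3)| ≈ 0.2007

Substitute s = j3: numerator = 10, denominator = 31 + j39.
|H(j3)| = |10| / |31 + j39| = 10 / 49.820 ≈ 0.2007.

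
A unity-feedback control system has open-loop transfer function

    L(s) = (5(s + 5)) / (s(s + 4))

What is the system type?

Type 1

The denominator has 1 factor of s at the origin (free integrator), so this is a Type 1 system.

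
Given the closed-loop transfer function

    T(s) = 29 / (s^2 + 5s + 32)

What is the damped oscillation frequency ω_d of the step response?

Comparing s^2 + 5s + 32 to s^2 + 2ζωₙs + ωₙ²: ωₙ = √32 ≈ 5.657 rad/s and ζ = 5/(2·√32) ≈ 0.4419.
ζωₙ = 5/2 = 2.5, so ω_d = ωₙ√(1−ζ²) = √(ωₙ² − (ζωₙ)²) = √(32 − 2.5²) = √25.75 ≈ 5.074 rad/s.

ω_d ≈ 5.074 rad/s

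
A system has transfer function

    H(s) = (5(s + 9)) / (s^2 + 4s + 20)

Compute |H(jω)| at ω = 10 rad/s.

|H(j10)| ≈ 0.7521

Substitute s = j10: numerator = 45 + j50, denominator = -80 + j40.
|H(j10)| = |45 + j50| / |-80 + j40| = 67.268 / 89.443 ≈ 0.7521.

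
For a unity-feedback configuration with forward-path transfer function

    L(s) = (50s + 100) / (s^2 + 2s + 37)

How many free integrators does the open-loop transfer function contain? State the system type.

Type 0

The denominator has no factor of s at the origin — no free integrator — so this is a Type 0 system.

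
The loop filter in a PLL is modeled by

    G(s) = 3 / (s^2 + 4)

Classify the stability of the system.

marginally stable

The denominator s^2 + 4 factors as (s^2 + 4), giving poles at s = ±2j.
Since the simple pole(s) at s = ±2j lie on the jω-axis with none in the right half-plane, the system is marginally stable.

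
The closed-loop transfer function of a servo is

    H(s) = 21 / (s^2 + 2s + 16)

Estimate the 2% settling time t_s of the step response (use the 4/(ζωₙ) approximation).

t_s ≈ 4 s

Comparing s^2 + 2s + 16 to s^2 + 2ζωₙs + ωₙ²: ωₙ = 4 rad/s and ζ = 2/(2·4) = 0.25.
ζωₙ = 2/2 = 1, so t_s ≈ 4/(ζωₙ) = 4/1 = 4 s.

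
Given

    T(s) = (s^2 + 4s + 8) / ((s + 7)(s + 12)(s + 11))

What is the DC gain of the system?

T(0) = 2/231 ≈ 0.008658

At s = 0 each factor (s + a) contributes a and each (s^2 + bs + c) contributes c.
T(0) = 1·(8) / ((7) · (12) · (11)) = 8/924 = 2/231.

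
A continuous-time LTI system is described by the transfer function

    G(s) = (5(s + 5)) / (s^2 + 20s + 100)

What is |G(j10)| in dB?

|G(j10)|_dB ≈ -11.1 dB

Substitute s = j10: numerator = 25 + j50, denominator = j200.
|G(j10)| = |25 + j50| / |j200| = 55.902 / 200 ≈ 0.2795.
In decibels: 20·log₁₀(0.2795) ≈ -11.1 dB.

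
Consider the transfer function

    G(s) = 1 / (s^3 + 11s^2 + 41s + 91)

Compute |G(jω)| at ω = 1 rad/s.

Substitute s = j1: numerator = 1, denominator = 80 + j40.
|G(j1)| = |1| / |80 + j40| = 1 / 89.443 ≈ 0.01118.

|G(j1)| ≈ 0.01118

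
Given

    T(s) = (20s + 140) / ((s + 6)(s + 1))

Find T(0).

T(0) = 70/3 ≈ 23.33

Set s = 0: T(0) = (140) / (6) = 70/3.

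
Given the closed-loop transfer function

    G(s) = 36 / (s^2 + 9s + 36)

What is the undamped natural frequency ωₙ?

Compare the denominator to the standard form s^2 + 2ζωₙs + ωₙ².
ωₙ² = 36, so ωₙ = 6 rad/s.

ωₙ = 6 rad/s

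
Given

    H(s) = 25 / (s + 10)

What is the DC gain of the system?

H(0) = 5/2 ≈ 2.500

At s = 0 each factor (s + a) contributes a and each (s^2 + bs + c) contributes c.
H(0) = 25·1 / ((10)) = 25/10 = 5/2.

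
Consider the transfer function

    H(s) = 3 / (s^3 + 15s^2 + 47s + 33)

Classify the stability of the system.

The denominator s^3 + 15s^2 + 47s + 33 factors as (s + 1)(s + 11)(s + 3), giving poles at s = -1, -11, -3.
Since all poles lie strictly in the left half-plane, the system is stable.

stable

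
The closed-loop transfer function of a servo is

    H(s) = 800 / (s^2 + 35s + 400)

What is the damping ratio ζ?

Compare the denominator to the standard form s^2 + 2ζωₙs + ωₙ².
ωₙ² = 400, so ωₙ = 20 rad/s.
2ζωₙ = 35, so ζ = 35/(2·20) = 0.875.

ζ = 0.875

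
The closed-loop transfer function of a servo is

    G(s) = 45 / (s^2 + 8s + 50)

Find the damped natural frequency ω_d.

ω_d ≈ 5.831 rad/s

Comparing s^2 + 8s + 50 to s^2 + 2ζωₙs + ωₙ²: ωₙ = √50 ≈ 7.071 rad/s and ζ = 8/(2·√50) ≈ 0.5657.
ζωₙ = 8/2 = 4, so ω_d = ωₙ√(1−ζ²) = √(ωₙ² − (ζωₙ)²) = √(50 − 4²) = √34 ≈ 5.831 rad/s.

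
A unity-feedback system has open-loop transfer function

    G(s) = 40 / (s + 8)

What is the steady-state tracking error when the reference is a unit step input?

G(s) has no poles at the origin.
This is a Type 0 system. Kp = lim_{s→0} G(s) = 40/8 = 5.
e_ss = 1/(1 + Kp) = 1/(1 + 5) = 1/6 ≈ 0.1667.

e_ss = 0.1667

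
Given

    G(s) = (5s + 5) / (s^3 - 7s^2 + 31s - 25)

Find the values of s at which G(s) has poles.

s = 3 ± 4j, 1

The poles are the roots of the denominator s^3 - 7s^2 + 31s - 25 = 0.
Trying s = 1: the polynomial evaluates to 0, so (s - 1) is a factor.
Dividing out leaves s^2 - 6s + 25 = 0.
The quadratic formula then gives s = 3 ± 4j.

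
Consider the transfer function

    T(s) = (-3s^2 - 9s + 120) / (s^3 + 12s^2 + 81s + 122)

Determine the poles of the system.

The poles are the roots of the denominator s^3 + 12s^2 + 81s + 122 = 0.
Trying s = -2: the polynomial evaluates to 0, so (s + 2) is a factor.
Dividing out leaves s^2 + 10s + 61 = 0.
The quadratic formula then gives s = -5 ± 6j.

s = -5 + 6j, -5 - 6j, -2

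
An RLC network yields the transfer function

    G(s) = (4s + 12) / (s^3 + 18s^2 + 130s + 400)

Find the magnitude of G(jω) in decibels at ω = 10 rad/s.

|G(j10)|_dB ≈ -30.7 dB

Substitute s = j10: numerator = 12 + j40, denominator = -1400 + j300.
|G(j10)| = |12 + j40| / |-1400 + j300| = 41.761 / 1431.8 ≈ 0.02917.
In decibels: 20·log₁₀(0.02917) ≈ -30.7 dB.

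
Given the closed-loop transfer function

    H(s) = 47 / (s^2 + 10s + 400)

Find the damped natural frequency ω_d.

Comparing s^2 + 10s + 400 to s^2 + 2ζωₙs + ωₙ²: ωₙ = 20 rad/s and ζ = 10/(2·20) = 0.25.
ζωₙ = 10/2 = 5, so ω_d = ωₙ√(1−ζ²) = √(ωₙ² − (ζωₙ)²) = √(400 − 5²) = √375 ≈ 19.36 rad/s.

ω_d ≈ 19.36 rad/s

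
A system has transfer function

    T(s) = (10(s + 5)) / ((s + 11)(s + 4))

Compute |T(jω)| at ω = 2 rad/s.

|T(j2)| ≈ 1.077

Substitute s = j2: numerator = 50 + j20, denominator = 40 + j30.
|T(j2)| = |50 + j20| / |40 + j30| = 53.852 / 50 ≈ 1.077.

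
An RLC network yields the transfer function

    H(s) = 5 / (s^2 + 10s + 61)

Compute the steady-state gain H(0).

H(0) = 5/61 ≈ 0.08197

Set s = 0: H(0) = (5) / (61) = 5/61.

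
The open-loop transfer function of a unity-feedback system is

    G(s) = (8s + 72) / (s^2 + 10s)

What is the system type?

Type 1

Factor s from the denominator: s^2 + 10s = s·(s + 10).
There is 1 pole at the origin, so the system is Type 1.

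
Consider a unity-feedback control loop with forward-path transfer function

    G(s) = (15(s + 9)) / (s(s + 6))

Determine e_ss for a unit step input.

G(s) has one pole at the origin.
This is a Type 1 system; for a step input the steady-state error is zero.

e_ss = 0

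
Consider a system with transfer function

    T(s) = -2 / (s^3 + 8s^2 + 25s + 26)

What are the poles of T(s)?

s = -3 ± 2j, -2

The poles are the roots of the denominator s^3 + 8s^2 + 25s + 26 = 0.
Trying s = -2: the polynomial evaluates to 0, so (s + 2) is a factor.
Dividing out leaves s^2 + 6s + 13 = 0.
The quadratic formula then gives s = -3 ± 2j.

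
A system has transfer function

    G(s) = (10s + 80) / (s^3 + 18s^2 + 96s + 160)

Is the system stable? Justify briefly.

The denominator s^3 + 18s^2 + 96s + 160 factors as (s + 10)(s + 4)^2, giving poles at s = -10, -4, -4.
Since all poles lie strictly in the left half-plane, the system is stable.

stable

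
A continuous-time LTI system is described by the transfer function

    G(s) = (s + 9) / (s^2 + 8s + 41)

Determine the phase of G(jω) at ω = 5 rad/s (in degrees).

∠G(j5) ≈ -39.14°

At s = j5: numerator = 9 + j5, denominator = 16 + j40.
∠G = ∠num − ∠den = 29.055° − (68.199°) = -39.14°.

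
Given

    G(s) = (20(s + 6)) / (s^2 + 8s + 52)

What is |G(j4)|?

Substitute s = j4: numerator = 120 + j80, denominator = 36 + j32.
|G(j4)| = |120 + j80| / |36 + j32| = 144.22 / 48.166 ≈ 2.994.

|G(j4)| ≈ 2.994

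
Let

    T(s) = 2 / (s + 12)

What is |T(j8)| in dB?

Substitute s = j8: numerator = 2, denominator = 12 + j8.
|T(j8)| = |2| / |12 + j8| = 2 / 14.422 ≈ 0.1387.
In decibels: 20·log₁₀(0.1387) ≈ -17.2 dB.

|T(j8)|_dB ≈ -17.2 dB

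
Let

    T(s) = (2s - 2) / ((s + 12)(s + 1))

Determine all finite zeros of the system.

Set the numerator to zero: 2s - 2 = 0, i.e. 2·(s - 1) = 0.
So s = 1.

s = 1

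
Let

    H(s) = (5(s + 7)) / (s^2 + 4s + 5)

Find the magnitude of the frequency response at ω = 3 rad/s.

|H(j3)| ≈ 3.010

Substitute s = j3: numerator = 35 + j15, denominator = -4 + j12.
|H(j3)| = |35 + j15| / |-4 + j12| = 38.079 / 12.649 ≈ 3.010.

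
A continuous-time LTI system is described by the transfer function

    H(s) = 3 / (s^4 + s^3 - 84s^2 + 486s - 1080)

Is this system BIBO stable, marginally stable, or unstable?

unstable

The denominator s^4 + s^3 - 84s^2 + 486s - 1080 factors as (s^2 - 6s + 18)(s + 12)(s - 5), giving poles at s = 3 ± 3j, -12, 5.
Since the pole(s) at s = 3 + 3j, 3 - 3j, 5 lie in the right half-plane, the system is unstable.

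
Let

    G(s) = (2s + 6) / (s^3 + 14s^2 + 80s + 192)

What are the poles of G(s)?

s = -4 ± 4j, -6

The poles are the roots of the denominator s^3 + 14s^2 + 80s + 192 = 0.
Trying s = -6: the polynomial evaluates to 0, so (s + 6) is a factor.
Dividing out leaves s^2 + 8s + 32 = 0.
The quadratic formula then gives s = -4 ± 4j.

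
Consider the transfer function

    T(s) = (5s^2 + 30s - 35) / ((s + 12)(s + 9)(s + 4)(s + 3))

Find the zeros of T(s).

Set the numerator to zero: 5s^2 + 30s - 35 = 0, i.e. 5·(s^2 + 6s - 7) = 0.
Factoring: (s + 7)(s - 1) = 0.

s = -7, 1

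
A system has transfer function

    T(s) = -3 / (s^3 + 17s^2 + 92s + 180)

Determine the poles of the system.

The poles are the roots of the denominator s^3 + 17s^2 + 92s + 180 = 0.
Trying s = -9: the polynomial evaluates to 0, so (s + 9) is a factor.
Dividing out leaves s^2 + 8s + 20 = 0.
The quadratic formula then gives s = -4 ± 2j.

s = -9, -4 + 2j, -4 - 2j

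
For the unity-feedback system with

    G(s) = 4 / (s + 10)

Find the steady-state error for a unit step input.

e_ss = 0.7143

G(s) has no poles at the origin.
This is a Type 0 system. Kp = lim_{s→0} G(s) = 4/10 = 2/5.
e_ss = 1/(1 + Kp) = 1/(1 + 2/5) = 5/7 ≈ 0.7143.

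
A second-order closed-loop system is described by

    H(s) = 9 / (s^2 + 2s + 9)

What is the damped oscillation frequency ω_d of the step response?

ω_d ≈ 2.828 rad/s

Comparing s^2 + 2s + 9 to s^2 + 2ζωₙs + ωₙ²: ωₙ = 3 rad/s and ζ = 2/(2·3) ≈ 0.3333.
ζωₙ = 2/2 = 1, so ω_d = ωₙ√(1−ζ²) = √(ωₙ² − (ζωₙ)²) = √(9 − 1²) = √8 ≈ 2.828 rad/s.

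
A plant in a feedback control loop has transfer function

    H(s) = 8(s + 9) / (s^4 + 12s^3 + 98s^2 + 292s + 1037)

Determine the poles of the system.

s = -1 ± 4j, -5 ± 6j

The poles are the roots of the denominator s^4 + 12s^3 + 98s^2 + 292s + 1037 = 0.
No real roots exist; factor into two real quadratics: (s^2 + 2s + 17)(s^2 + 10s + 61) = 0.
Each quadratic gives a conjugate pair via the quadratic formula.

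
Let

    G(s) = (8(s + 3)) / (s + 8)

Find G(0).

Set s = 0: G(0) = (24) / (8) = 3.

G(0) = 3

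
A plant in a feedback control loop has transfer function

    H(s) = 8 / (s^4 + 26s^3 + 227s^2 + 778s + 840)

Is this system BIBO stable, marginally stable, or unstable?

stable

The denominator s^4 + 26s^3 + 227s^2 + 778s + 840 factors as (s + 5)(s + 2)(s + 12)(s + 7), giving poles at s = -5, -2, -12, -7.
Since all poles lie strictly in the left half-plane, the system is stable.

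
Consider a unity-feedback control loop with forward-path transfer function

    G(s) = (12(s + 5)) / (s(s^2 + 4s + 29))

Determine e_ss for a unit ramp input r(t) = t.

G(s) has one pole at the origin.
This is a Type 1 system. Kv = lim_{s→0} s·G(s) = 60/29.
e_ss = 1/Kv = 1/(60/29) = 29/60 ≈ 0.4833.

e_ss = 0.4833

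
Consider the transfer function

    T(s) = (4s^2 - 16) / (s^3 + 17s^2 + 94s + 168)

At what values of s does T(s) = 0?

Set the numerator to zero: 4s^2 - 16 = 0, i.e. 4·(s^2 - 4) = 0.
Factoring: (s - 2)(s + 2) = 0.

s = 2, -2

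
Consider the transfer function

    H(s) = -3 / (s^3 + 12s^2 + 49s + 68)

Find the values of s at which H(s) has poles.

The poles are the roots of the denominator s^3 + 12s^2 + 49s + 68 = 0.
Trying s = -4: the polynomial evaluates to 0, so (s + 4) is a factor.
Dividing out leaves s^2 + 8s + 17 = 0.
The quadratic formula then gives s = -4 ± 1j.

s = -4 ± j, -4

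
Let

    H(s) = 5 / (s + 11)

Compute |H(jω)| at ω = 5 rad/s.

|H(j5)| ≈ 0.4138

Substitute s = j5: numerator = 5, denominator = 11 + j5.
|H(j5)| = |5| / |11 + j5| = 5 / 12.083 ≈ 0.4138.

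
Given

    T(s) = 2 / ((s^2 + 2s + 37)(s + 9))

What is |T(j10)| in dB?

|T(j10)|_dB ≈ -53.0 dB

Substitute s = j10: numerator = 2, denominator = -767 - j450.
|T(j10)| = |2| / |-767 - j450| = 2 / 889.26 ≈ 0.002249.
In decibels: 20·log₁₀(0.002249) ≈ -53.0 dB.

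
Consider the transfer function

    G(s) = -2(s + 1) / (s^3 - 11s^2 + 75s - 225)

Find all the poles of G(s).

s = 3 ± 6j, 5

The poles are the roots of the denominator s^3 - 11s^2 + 75s - 225 = 0.
Trying s = 5: the polynomial evaluates to 0, so (s - 5) is a factor.
Dividing out leaves s^2 - 6s + 45 = 0.
The quadratic formula then gives s = 3 ± 6j.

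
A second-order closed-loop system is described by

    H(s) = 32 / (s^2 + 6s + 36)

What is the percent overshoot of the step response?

Comparing s^2 + 6s + 36 to s^2 + 2ζωₙs + ωₙ²: ωₙ = 6 rad/s and ζ = 6/(2·6) = 0.5.
%OS = 100·exp(−πζ/√(1−ζ²)) = 100·exp(−π·0.5/√(1−0.5²)) ≈ 16.3%.

%OS ≈ 16.3%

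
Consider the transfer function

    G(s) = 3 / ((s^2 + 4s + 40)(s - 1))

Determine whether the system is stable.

The poles can be read from the denominator factors: s = -2 ± 6j, 1.
Since the pole(s) at s = 1 lie in the right half-plane, the system is unstable.

unstable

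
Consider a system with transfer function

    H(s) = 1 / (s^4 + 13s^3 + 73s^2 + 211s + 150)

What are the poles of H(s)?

The poles are the roots of the denominator s^4 + 13s^3 + 73s^2 + 211s + 150 = 0.
Trying s = -1: the polynomial evaluates to 0, so (s + 1) is a factor.
Dividing out leaves s^3 + 12s^2 + 61s + 150 = 0.
This factors further as (s^2 + 6s + 25)(s + 6) = 0.

s = -3 + 4j, -3 - 4j, -1, -6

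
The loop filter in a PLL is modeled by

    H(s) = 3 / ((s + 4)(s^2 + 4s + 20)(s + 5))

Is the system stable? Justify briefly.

The poles can be read from the denominator factors: s = -4, -2 ± 4j, -5.
Since all poles lie strictly in the left half-plane, the system is stable.

stable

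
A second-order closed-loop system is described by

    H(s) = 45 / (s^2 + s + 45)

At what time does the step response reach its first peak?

Comparing s^2 + s + 45 to s^2 + 2ζωₙs + ωₙ²: ωₙ = √45 ≈ 6.708 rad/s and ζ = 1/(2·√45) ≈ 0.07454.
ζωₙ = 1/2 = 0.5, so ω_d = ωₙ√(1−ζ²) = √(ωₙ² − (ζωₙ)²) = √(45 − 0.5²) = √44.75 ≈ 6.690 rad/s.
t_p = π/ω_d = π/6.690 ≈ 0.4696 s.

t_p ≈ 0.4696 s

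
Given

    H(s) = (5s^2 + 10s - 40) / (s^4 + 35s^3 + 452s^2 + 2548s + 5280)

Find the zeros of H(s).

Set the numerator to zero: 5s^2 + 10s - 40 = 0, i.e. 5·(s^2 + 2s - 8) = 0.
Factoring: (s - 2)(s + 4) = 0.

s = 2, -4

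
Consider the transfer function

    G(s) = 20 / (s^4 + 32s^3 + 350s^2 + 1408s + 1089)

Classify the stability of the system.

The denominator s^4 + 32s^3 + 350s^2 + 1408s + 1089 factors as (s + 11)^2(s + 9)(s + 1), giving poles at s = -11, -11, -9, -1.
Since all poles lie strictly in the left half-plane, the system is stable.

stable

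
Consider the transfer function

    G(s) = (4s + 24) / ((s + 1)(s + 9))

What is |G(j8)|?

Substitute s = j8: numerator = 24 + j32, denominator = -55 + j80.
|G(j8)| = |24 + j32| / |-55 + j80| = 40 / 97.082 ≈ 0.4120.

|G(j8)| ≈ 0.4120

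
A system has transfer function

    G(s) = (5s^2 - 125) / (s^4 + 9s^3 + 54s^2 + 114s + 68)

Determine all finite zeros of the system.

Set the numerator to zero: 5s^2 - 125 = 0, i.e. 5·(s^2 - 25) = 0.
Factoring: (s + 5)(s - 5) = 0.

s = -5, 5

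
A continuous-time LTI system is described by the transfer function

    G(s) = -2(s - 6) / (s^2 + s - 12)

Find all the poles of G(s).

s = -4, 3

The poles are the roots of the denominator s^2 + s - 12 = 0.
Factoring: (s + 4)(s - 3) = 0, so s = -4 and s = 3.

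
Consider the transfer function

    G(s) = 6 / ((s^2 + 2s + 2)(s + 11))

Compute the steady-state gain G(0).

G(0) = 3/11 ≈ 0.2727

Set s = 0: G(0) = (6) / (22) = 3/11.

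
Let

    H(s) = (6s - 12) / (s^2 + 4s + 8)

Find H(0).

H(0) = -3/2 ≈ -1.500

Set s = 0: H(0) = (-12) / (8) = -3/2.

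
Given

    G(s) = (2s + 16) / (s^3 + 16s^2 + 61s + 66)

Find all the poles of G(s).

s = -3, -2, -11

The poles are the roots of the denominator s^3 + 16s^2 + 61s + 66 = 0.
Trying s = -3: the polynomial evaluates to 0, so (s + 3) is a factor.
Dividing out leaves s^2 + 13s + 22 = 0.
Factoring the quadratic: (s + 2)(s + 11) = 0.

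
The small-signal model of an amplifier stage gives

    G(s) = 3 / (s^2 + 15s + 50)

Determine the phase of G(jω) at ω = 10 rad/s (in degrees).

∠G(j10) ≈ -108.4°

At s = j10: numerator = 3, denominator = -50 + j150.
∠G = ∠num − ∠den = 0° − (108.43°) = -108.4°.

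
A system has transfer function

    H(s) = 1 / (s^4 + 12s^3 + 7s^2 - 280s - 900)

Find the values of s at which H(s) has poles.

The poles are the roots of the denominator s^4 + 12s^3 + 7s^2 - 280s - 900 = 0.
Trying s = 5: the polynomial evaluates to 0, so (s - 5) is a factor.
Dividing out leaves s^3 + 17s^2 + 92s + 180 = 0.
This factors further as (s^2 + 8s + 20)(s + 9) = 0.

s = -4 + 2j, -4 - 2j, 5, -9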